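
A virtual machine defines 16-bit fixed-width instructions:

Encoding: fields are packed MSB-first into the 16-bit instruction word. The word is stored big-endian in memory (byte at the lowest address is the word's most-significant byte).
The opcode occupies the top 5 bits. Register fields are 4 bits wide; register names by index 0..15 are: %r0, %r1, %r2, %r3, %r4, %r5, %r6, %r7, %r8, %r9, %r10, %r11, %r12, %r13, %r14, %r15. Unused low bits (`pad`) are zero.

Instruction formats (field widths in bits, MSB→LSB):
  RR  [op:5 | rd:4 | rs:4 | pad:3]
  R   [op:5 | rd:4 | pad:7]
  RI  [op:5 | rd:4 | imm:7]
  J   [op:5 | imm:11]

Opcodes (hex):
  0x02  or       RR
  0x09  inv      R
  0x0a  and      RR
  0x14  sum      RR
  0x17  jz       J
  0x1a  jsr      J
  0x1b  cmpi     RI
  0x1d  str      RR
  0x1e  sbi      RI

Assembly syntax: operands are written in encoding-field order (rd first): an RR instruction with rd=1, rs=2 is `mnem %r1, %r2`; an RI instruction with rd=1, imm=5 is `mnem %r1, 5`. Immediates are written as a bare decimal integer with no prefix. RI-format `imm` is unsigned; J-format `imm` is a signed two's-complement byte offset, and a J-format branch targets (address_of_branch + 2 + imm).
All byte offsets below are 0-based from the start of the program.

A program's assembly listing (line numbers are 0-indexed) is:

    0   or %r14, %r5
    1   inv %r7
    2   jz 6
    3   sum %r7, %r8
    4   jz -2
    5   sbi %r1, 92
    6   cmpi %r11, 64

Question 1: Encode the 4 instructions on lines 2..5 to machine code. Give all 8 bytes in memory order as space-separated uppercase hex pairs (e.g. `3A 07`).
L2: jz op=0x17:5|imm=6:11 ⇒ 0xb806 ⇒ big b8 06
L3: sum op=0x14:5|rd=7:4|rs=8:4|pad=0:3 ⇒ 0xa3c0 ⇒ big a3 c0
L4: jz op=0x17:5|imm=-2:11 ⇒ 0xbffe ⇒ big bf fe
L5: sbi op=0x1e:5|rd=1:4|imm=92:7 ⇒ 0xf0dc ⇒ big f0 dc

B8 06 A3 C0 BF FE F0 DC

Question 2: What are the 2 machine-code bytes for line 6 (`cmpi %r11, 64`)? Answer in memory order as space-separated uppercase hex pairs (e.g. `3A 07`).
line 6 (cmpi): pack op=0x1b:5|rd=11:4|imm=64:7 = 0xddc0; big→ dd c0

DD C0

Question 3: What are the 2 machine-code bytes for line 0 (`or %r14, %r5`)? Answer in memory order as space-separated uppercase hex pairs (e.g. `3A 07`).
L0: or op=0x2:5|rd=14:4|rs=5:4|pad=0:3 ⇒ 0x1728 ⇒ big 17 28

17 28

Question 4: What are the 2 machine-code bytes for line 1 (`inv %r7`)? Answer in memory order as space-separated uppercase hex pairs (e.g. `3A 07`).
4B 80

line 1 (inv): pack op=0x9:5|rd=7:4|pad=0:7 = 0x4b80; big→ 4b 80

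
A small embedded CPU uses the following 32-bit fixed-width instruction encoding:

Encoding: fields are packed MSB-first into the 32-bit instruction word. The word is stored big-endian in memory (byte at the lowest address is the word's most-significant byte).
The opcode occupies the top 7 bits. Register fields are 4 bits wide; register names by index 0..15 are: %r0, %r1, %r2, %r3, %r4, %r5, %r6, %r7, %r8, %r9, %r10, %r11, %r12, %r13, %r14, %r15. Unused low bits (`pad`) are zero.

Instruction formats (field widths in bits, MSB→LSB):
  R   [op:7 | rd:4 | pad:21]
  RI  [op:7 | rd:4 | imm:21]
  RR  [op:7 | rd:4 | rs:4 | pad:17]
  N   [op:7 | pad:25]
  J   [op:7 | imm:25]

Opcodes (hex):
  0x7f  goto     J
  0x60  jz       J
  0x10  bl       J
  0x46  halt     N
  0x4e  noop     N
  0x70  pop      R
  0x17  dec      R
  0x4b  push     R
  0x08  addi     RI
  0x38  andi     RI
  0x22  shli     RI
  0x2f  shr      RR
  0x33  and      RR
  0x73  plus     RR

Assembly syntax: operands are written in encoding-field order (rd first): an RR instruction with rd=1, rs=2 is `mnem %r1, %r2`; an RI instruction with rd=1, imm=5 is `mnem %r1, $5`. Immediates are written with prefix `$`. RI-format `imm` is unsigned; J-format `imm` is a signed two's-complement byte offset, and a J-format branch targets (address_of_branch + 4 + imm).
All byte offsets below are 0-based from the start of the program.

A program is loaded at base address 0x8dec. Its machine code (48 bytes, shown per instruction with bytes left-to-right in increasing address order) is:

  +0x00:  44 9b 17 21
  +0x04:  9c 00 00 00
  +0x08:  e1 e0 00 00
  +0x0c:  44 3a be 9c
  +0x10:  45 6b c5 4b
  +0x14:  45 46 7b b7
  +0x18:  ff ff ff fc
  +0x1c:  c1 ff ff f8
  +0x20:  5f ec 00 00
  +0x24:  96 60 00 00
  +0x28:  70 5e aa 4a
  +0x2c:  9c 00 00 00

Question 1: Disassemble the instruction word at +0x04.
+0x04: 9c 00 00 00 ⇒ word 0x9c000000 (big)
  top 7b → 0x4e → noop [N]

noop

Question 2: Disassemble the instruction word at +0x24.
push %r3

[24] 96 60 00 00 → 0x96600000
  op=0x96600000>>25=0x4b ⇒ push (R)
  rd: (w>>21)&0xf=0x3 → %r3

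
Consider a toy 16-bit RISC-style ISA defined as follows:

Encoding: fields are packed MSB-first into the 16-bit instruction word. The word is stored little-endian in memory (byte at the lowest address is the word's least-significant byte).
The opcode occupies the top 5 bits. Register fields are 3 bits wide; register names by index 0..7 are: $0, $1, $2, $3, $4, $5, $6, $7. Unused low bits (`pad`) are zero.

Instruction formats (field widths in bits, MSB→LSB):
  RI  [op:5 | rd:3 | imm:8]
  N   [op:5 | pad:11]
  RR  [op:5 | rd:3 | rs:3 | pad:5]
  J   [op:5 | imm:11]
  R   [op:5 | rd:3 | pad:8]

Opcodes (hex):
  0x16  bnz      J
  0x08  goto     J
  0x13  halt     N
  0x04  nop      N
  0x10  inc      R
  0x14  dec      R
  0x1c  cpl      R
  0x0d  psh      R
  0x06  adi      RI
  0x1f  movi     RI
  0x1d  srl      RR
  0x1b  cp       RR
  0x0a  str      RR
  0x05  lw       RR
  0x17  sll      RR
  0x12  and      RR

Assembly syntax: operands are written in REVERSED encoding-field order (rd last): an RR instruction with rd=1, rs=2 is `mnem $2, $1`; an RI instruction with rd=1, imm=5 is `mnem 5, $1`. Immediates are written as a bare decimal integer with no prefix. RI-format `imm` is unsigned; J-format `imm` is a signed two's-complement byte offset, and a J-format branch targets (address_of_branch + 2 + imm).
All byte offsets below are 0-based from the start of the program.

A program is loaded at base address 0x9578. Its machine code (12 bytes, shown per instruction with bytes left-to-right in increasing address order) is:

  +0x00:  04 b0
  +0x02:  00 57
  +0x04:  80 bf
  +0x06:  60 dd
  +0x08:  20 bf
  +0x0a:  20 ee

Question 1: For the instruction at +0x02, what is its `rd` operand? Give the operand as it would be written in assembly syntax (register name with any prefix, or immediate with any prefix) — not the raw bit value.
$7

off 0x02: read 00 57 as little → 0x5700
  op=0x5700>>11=0xa ⇒ str (RR)
  [10:8] rd=7 = $7
  [7:5] rs=0 = $0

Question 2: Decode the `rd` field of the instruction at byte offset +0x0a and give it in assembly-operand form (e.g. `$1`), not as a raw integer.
$6

[0a] 20 ee → 0xee20
  top 5b → 0x1d → srl [RR]
  rd@[10:8]=0x6 ⇒ $6
  rs@[7:5]=0x1 ⇒ $1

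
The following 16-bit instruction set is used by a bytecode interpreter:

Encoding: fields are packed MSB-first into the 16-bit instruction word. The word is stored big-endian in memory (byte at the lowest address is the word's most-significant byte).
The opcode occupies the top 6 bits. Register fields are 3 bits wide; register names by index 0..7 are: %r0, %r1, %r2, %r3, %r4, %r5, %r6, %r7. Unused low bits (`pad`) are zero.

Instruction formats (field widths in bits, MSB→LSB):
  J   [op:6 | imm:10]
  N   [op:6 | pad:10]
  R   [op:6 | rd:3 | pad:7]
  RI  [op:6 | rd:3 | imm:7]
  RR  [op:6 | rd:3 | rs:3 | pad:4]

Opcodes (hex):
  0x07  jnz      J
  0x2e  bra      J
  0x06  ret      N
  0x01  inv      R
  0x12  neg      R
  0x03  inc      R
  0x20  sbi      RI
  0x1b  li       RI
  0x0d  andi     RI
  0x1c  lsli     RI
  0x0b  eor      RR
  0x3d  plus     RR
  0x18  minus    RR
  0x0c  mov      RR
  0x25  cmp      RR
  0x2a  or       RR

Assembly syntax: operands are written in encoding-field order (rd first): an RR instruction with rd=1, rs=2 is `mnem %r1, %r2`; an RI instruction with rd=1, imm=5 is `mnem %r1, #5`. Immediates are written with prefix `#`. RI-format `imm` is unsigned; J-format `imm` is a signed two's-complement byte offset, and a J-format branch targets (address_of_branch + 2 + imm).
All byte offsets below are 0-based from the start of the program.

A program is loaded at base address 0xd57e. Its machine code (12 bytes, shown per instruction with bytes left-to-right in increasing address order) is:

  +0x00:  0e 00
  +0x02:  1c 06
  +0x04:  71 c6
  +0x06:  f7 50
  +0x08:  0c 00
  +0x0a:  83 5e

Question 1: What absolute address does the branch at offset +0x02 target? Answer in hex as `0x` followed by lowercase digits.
0xd588

@+02  big-endian(1c 06) = 0x1c06
  opcode bits[15:10]=0x7: jnz/J
  imm: (w>>0)&0x3ff=0x6 → #6
  target = base 0xd57e + off 0x02 + 2 + imm 6 = 0xd588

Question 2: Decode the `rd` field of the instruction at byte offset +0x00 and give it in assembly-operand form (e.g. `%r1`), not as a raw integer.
@+00  big-endian(0e 00) = 0x0e00
  top 6b → 0x3 → inc [R]
  rd@[9:7]=0x4 ⇒ %r4

%r4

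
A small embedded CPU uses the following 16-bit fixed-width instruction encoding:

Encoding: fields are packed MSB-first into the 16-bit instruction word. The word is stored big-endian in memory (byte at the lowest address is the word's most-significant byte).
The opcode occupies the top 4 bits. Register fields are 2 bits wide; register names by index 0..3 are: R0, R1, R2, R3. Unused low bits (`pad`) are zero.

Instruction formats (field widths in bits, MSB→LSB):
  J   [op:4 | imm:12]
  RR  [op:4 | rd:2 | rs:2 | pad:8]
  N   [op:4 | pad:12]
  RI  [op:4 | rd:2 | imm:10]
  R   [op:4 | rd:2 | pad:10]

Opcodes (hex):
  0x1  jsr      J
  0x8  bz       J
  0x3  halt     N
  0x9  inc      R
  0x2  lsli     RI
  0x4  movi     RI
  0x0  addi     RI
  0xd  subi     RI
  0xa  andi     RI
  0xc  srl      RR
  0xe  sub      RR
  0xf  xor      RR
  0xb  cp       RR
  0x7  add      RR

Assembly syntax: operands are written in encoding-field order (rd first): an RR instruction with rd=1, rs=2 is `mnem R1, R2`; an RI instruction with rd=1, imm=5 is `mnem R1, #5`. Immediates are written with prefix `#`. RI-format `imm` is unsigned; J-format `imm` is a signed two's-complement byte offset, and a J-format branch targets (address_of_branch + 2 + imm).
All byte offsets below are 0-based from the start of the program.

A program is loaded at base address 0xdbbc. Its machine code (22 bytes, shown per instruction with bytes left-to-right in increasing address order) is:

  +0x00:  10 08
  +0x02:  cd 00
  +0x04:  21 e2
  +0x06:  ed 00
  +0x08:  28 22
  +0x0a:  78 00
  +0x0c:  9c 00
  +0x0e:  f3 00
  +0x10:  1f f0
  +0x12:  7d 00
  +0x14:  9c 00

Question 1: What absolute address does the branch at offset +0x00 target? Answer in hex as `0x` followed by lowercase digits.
@+00  big-endian(10 08) = 0x1008
  top 4b → 0x1 → jsr [J]
  imm: (w>>0)&0xfff=0x8 → #8
  target = base 0xdbbc + off 0x00 + 2 + imm 8 = 0xdbc6

0xdbc6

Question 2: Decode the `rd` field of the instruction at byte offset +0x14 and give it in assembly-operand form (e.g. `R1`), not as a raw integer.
@+14  big-endian(9c 00) = 0x9c00
  op=0x9c00>>12=0x9 ⇒ inc (R)
  rd@[11:10]=0x3 ⇒ R3

R3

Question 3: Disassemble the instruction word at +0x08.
[08] 28 22 → 0x2822
  top 4b → 0x2 → lsli [RI]
  rd: (w>>10)&0x3=0x2 → R2
  imm: (w>>0)&0x3ff=0x22 → #34

lsli R2, #34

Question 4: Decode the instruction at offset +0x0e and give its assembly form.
+0x0e: f3 00 ⇒ word 0xf300 (big)
  top 4b → 0xf → xor [RR]
  rd: (w>>10)&0x3=0x0 → R0
  rs: (w>>8)&0x3=0x3 → R3

xor R0, R3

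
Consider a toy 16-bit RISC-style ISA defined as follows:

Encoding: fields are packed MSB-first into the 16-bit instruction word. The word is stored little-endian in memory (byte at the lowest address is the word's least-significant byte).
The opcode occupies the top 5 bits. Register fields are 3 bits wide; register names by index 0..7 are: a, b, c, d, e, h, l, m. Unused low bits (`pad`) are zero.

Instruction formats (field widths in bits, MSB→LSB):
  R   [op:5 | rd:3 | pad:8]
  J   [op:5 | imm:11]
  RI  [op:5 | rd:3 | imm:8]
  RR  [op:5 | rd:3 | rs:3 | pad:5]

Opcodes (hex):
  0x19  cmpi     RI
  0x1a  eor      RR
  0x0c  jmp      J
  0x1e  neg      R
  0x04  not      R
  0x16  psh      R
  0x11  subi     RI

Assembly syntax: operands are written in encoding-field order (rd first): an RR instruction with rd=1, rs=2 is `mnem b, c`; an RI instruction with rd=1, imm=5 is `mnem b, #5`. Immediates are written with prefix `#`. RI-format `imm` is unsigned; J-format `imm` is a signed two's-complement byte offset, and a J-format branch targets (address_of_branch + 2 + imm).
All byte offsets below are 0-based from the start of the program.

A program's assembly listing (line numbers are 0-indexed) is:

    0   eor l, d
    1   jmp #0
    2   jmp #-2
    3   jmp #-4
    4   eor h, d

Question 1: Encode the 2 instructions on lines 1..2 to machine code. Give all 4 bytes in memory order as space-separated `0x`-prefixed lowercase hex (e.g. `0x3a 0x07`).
0x00 0x60 0xfe 0x67

line 1 (jmp): pack op=0xc:5|imm=0:11 = 0x6000; little→ 00 60
line 2 (jmp): pack op=0xc:5|imm=-2:11 = 0x67fe; little→ fe 67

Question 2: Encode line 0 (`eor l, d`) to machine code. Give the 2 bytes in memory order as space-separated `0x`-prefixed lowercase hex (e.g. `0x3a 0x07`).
line 0 (eor): pack op=0x1a:5|rd=6:3|rs=3:3|pad=0:5 = 0xd660; little→ 60 d6

0x60 0xd6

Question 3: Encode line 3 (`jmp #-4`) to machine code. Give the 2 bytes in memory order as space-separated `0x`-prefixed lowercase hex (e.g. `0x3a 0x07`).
0xfc 0x67

L3: jmp op=0xc:5|imm=-4:11 ⇒ 0x67fc ⇒ little fc 67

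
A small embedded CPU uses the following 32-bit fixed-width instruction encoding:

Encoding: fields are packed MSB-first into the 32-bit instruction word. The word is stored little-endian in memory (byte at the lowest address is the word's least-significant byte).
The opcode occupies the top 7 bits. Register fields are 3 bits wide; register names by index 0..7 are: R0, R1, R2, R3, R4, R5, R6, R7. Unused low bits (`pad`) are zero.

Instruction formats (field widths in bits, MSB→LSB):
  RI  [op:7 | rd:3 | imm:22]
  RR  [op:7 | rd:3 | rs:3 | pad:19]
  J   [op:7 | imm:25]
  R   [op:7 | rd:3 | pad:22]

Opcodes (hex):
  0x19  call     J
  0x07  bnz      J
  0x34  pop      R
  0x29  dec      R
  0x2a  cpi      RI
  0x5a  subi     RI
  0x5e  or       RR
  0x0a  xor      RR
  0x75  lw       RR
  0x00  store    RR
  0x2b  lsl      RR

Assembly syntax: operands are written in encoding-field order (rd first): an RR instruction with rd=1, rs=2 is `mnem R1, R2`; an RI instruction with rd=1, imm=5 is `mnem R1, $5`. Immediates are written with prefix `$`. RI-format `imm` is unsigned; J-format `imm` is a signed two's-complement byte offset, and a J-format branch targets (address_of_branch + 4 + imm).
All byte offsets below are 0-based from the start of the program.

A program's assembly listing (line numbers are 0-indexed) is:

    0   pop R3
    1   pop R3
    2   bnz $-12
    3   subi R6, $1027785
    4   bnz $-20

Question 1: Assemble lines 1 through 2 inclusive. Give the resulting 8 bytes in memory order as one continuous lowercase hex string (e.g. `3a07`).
0000c068f4ffff0f

L1: pop op=0x34:7|rd=3:3|pad=0:22 ⇒ 0x68c00000 ⇒ little 00 00 c0 68
L2: bnz op=0x7:7|imm=-12:25 ⇒ 0x0ffffff4 ⇒ little f4 ff ff 0f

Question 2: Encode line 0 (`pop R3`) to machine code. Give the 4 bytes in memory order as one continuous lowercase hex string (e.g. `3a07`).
L0: pop op=0x34:7|rd=3:3|pad=0:22 ⇒ 0x68c00000 ⇒ little 00 00 c0 68

0000c068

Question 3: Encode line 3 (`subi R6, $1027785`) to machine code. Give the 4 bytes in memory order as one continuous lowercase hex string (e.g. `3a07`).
3. subi fields op=0x5a:7|rd=6:3|imm=1027785:22 → word b58faec9h → c9 ae 8f b5

c9ae8fb5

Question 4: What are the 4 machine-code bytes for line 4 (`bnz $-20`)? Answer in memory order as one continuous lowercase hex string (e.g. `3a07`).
line 4 (bnz): pack op=0x7:7|imm=-20:25 = 0x0fffffec; little→ ec ff ff 0f

ecffff0f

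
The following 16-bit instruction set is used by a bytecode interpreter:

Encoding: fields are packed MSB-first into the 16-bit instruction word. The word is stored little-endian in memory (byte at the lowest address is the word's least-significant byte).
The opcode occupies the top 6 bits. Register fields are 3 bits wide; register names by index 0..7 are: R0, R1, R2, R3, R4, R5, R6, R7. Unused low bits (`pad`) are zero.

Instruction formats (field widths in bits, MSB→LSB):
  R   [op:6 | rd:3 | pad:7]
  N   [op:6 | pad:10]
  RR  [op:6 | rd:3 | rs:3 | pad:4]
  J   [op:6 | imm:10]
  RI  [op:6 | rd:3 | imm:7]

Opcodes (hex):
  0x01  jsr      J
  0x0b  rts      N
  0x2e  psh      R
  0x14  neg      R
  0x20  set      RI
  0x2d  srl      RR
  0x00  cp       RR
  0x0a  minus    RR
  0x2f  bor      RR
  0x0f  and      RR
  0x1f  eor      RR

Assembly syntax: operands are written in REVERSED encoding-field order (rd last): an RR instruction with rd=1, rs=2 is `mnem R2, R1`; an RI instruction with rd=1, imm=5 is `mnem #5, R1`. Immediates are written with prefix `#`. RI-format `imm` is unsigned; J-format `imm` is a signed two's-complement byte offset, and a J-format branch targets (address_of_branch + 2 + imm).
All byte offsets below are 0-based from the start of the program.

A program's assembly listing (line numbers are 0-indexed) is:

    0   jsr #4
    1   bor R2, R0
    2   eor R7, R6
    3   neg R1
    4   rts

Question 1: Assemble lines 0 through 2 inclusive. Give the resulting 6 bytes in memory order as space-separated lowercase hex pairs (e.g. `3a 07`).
04 04 20 bc 70 7f

L0: jsr op=0x1:6|imm=4:10 ⇒ 0x0404 ⇒ little 04 04
L1: bor op=0x2f:6|rd=0:3|rs=2:3|pad=0:4 ⇒ 0xbc20 ⇒ little 20 bc
L2: eor op=0x1f:6|rd=6:3|rs=7:3|pad=0:4 ⇒ 0x7f70 ⇒ little 70 7f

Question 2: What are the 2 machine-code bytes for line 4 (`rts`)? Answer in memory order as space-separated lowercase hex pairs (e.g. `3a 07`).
00 2c

L4: rts op=0xb:6|pad=0:10 ⇒ 0x2c00 ⇒ little 00 2c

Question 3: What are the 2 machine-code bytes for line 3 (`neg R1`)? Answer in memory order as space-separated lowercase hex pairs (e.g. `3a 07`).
80 50

3. neg fields op=0x14:6|rd=1:3|pad=0:7 → word 5080h → 80 50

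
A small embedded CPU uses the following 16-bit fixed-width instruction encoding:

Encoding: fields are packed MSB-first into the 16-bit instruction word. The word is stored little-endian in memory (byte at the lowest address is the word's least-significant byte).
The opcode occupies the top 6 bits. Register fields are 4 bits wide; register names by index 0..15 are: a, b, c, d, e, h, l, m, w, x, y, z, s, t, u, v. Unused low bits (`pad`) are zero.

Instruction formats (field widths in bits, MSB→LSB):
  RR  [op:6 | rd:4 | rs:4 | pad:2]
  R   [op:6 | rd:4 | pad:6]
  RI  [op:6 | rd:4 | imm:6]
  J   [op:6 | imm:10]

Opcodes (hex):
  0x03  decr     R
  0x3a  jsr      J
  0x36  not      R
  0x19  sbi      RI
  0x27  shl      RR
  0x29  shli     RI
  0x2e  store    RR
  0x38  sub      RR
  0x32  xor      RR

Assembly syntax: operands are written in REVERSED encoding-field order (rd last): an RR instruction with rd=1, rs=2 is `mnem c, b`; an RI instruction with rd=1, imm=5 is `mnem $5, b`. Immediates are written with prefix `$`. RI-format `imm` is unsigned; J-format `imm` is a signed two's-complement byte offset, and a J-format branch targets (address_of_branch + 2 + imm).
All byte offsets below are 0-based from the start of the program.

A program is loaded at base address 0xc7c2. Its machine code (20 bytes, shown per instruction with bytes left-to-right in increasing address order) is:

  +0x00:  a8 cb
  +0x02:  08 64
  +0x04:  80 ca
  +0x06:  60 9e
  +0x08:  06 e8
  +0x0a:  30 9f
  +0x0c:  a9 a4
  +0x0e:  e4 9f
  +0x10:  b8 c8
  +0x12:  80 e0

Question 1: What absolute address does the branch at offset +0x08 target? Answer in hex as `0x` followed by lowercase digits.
0xc7d2

@+08  little-endian(06 e8) = 0xe806
  top 6b → 0x3a → jsr [J]
  imm@[9:0]=0x6 ⇒ $6
  target = base 0xc7c2 + off 0x08 + 2 + imm 6 = 0xc7d2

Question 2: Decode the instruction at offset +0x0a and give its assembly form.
+0x0a: 30 9f ⇒ word 0x9f30 (little)
  opcode bits[15:10]=0x27: shl/RR
  rd: (w>>6)&0xf=0xc → s
  rs: (w>>2)&0xf=0xc → s

shl s, s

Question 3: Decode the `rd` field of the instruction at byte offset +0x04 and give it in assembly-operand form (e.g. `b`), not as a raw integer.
@+04  little-endian(80 ca) = 0xca80
  opcode bits[15:10]=0x32: xor/RR
  rd@[9:6]=0xa ⇒ y
  rs@[5:2]=0x0 ⇒ a

y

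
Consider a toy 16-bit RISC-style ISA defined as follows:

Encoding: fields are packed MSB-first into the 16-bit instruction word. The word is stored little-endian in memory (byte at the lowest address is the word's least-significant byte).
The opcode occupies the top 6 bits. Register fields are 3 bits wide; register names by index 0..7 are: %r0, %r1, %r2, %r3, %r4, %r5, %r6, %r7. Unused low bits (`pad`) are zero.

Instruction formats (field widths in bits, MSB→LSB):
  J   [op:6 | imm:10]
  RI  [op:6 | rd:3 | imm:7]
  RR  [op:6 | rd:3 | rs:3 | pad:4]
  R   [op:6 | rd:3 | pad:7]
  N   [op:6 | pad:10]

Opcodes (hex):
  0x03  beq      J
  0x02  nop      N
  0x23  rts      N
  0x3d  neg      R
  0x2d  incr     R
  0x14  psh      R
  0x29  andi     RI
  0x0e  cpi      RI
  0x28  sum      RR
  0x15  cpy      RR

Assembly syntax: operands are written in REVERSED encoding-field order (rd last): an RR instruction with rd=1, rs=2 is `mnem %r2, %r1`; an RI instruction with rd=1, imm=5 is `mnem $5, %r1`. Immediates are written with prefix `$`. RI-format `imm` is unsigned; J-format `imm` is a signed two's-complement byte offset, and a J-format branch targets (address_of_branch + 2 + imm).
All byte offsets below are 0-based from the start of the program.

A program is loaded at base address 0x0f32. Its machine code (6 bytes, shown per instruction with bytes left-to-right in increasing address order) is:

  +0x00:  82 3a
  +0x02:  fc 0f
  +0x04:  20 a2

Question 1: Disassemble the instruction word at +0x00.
[00] 82 3a → 0x3a82
  top 6b → 0xe → cpi [RI]
  [9:7] rd=5 = %r5
  [6:0] imm=2 = $2

cpi $2, %r5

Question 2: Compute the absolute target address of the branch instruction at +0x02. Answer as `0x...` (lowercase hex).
0x0f32

@+02  little-endian(fc 0f) = 0x0ffc
  opcode bits[15:10]=0x3: beq/J
  imm@[9:0]=0x3fc (s10→-4) ⇒ $-4
  target = base 0x0f32 + off 0x02 + 2 + imm -4 = 0x0f32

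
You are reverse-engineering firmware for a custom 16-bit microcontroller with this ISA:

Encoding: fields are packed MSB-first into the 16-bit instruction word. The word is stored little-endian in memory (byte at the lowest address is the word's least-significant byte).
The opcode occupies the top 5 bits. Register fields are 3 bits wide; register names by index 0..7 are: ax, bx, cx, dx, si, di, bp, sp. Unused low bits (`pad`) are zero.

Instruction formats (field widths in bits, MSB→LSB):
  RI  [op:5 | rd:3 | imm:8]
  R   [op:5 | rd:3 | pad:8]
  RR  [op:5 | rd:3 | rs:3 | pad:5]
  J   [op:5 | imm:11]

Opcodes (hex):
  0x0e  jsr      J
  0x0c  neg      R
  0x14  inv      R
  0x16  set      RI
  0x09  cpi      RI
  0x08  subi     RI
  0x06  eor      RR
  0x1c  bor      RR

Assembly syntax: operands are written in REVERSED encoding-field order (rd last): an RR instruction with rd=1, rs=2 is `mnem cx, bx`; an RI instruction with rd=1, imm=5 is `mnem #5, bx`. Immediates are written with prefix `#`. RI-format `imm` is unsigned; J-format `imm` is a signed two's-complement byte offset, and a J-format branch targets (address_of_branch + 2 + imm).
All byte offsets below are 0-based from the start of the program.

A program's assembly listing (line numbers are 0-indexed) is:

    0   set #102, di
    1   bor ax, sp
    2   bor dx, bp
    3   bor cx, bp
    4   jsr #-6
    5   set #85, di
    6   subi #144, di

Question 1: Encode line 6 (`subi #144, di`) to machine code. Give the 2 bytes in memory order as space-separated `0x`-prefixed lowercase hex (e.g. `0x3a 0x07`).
0x90 0x45

L6: subi op=0x8:5|rd=5:3|imm=144:8 ⇒ 0x4590 ⇒ little 90 45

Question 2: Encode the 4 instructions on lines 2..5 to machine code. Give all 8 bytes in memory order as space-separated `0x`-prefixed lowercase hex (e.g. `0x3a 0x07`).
line 2 (bor): pack op=0x1c:5|rd=6:3|rs=3:3|pad=0:5 = 0xe660; little→ 60 e6
line 3 (bor): pack op=0x1c:5|rd=6:3|rs=2:3|pad=0:5 = 0xe640; little→ 40 e6
line 4 (jsr): pack op=0xe:5|imm=-6:11 = 0x77fa; little→ fa 77
line 5 (set): pack op=0x16:5|rd=5:3|imm=85:8 = 0xb555; little→ 55 b5

0x60 0xe6 0x40 0xe6 0xfa 0x77 0x55 0xb5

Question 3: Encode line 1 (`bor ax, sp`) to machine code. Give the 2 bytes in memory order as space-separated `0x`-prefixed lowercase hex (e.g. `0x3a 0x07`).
0x00 0xe7

L1: bor op=0x1c:5|rd=7:3|rs=0:3|pad=0:5 ⇒ 0xe700 ⇒ little 00 e7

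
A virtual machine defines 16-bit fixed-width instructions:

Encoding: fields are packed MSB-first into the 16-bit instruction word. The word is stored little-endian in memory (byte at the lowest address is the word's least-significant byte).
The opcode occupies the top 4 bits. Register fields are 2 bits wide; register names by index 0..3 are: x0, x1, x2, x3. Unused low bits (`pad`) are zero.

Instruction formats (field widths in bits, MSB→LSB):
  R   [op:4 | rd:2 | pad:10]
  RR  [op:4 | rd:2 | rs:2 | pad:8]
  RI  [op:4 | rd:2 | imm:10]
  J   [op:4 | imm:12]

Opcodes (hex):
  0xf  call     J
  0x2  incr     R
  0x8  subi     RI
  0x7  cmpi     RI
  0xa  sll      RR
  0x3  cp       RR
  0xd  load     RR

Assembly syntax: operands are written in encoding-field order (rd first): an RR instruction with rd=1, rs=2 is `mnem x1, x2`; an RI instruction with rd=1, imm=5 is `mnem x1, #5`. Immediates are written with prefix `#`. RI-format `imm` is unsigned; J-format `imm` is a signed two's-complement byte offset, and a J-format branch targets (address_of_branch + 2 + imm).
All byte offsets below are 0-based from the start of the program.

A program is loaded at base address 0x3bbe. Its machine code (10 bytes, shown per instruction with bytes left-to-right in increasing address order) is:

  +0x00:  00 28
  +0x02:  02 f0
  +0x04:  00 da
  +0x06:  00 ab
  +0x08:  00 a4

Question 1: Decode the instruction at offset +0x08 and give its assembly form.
[08] 00 a4 → 0xa400
  op=0xa400>>12=0xa ⇒ sll (RR)
  rd@[11:10]=0x1 ⇒ x1
  rs@[9:8]=0x0 ⇒ x0

sll x1, x0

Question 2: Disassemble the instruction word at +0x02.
call #2

@+02  little-endian(02 f0) = 0xf002
  op=0xf002>>12=0xf ⇒ call (J)
  imm: (w>>0)&0xfff=0x2 → #2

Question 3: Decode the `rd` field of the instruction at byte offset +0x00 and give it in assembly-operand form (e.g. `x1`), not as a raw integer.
[00] 00 28 → 0x2800
  top 4b → 0x2 → incr [R]
  rd@[11:10]=0x2 ⇒ x2

x2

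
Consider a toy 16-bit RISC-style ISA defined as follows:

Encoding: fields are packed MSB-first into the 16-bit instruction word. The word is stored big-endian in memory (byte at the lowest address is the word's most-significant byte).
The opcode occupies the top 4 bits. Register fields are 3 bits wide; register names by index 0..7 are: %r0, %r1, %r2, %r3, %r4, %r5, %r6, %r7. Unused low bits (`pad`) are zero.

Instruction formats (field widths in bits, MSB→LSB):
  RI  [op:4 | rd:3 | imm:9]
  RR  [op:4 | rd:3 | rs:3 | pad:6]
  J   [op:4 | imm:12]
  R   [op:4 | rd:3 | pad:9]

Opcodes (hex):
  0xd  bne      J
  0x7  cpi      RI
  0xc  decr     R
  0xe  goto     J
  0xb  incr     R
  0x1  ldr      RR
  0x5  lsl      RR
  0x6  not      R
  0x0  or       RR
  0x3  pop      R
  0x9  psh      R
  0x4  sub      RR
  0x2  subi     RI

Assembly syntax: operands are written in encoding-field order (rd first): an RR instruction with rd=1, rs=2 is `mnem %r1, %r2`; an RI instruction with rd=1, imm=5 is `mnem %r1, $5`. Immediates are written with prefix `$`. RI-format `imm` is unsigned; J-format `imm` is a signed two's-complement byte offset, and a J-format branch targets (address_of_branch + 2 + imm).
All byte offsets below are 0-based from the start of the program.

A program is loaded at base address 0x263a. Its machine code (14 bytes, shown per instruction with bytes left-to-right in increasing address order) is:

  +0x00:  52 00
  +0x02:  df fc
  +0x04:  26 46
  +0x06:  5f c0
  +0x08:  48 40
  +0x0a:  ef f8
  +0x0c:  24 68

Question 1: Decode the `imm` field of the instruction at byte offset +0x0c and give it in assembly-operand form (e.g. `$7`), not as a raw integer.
$104

off 0x0c: read 24 68 as big → 0x2468
  top 4b → 0x2 → subi [RI]
  rd: (w>>9)&0x7=0x2 → %r2
  imm: (w>>0)&0x1ff=0x68 → $104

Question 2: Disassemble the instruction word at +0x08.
sub %r4, %r1

[08] 48 40 → 0x4840
  opcode bits[15:12]=0x4: sub/RR
  rd: (w>>9)&0x7=0x4 → %r4
  rs: (w>>6)&0x7=0x1 → %r1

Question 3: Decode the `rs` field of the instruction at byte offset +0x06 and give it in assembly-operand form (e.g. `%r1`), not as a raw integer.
off 0x06: read 5f c0 as big → 0x5fc0
  op=0x5fc0>>12=0x5 ⇒ lsl (RR)
  rd: (w>>9)&0x7=0x7 → %r7
  rs: (w>>6)&0x7=0x7 → %r7

%r7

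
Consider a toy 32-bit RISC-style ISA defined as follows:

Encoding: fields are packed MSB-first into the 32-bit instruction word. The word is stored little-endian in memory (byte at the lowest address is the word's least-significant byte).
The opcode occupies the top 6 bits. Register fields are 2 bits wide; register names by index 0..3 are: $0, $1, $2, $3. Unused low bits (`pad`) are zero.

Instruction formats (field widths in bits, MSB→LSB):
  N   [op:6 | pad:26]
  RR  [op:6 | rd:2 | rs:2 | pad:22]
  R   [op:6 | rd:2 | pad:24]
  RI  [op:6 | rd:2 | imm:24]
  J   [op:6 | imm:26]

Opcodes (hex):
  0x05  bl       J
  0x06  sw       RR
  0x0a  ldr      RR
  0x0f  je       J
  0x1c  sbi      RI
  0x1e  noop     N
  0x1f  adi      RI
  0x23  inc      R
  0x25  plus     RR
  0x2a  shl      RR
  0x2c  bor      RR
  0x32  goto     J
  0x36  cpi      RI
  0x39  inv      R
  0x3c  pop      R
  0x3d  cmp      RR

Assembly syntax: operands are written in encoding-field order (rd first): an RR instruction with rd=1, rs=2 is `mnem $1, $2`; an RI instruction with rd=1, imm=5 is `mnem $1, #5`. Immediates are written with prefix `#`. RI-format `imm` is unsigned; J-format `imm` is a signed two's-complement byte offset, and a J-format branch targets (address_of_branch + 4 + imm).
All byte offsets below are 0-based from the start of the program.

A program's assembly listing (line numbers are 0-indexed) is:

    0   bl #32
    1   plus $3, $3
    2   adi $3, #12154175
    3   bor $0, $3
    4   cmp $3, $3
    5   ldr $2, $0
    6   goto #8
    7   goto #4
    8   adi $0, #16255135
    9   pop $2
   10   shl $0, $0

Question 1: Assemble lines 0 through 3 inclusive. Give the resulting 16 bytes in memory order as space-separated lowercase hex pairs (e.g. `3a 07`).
20 00 00 14 00 00 c0 97 3f 75 b9 7f 00 00 c0 b0

L0: bl op=0x5:6|imm=32:26 ⇒ 0x14000020 ⇒ little 20 00 00 14
L1: plus op=0x25:6|rd=3:2|rs=3:2|pad=0:22 ⇒ 0x97c00000 ⇒ little 00 00 c0 97
L2: adi op=0x1f:6|rd=3:2|imm=12154175:24 ⇒ 0x7fb9753f ⇒ little 3f 75 b9 7f
L3: bor op=0x2c:6|rd=0:2|rs=3:2|pad=0:22 ⇒ 0xb0c00000 ⇒ little 00 00 c0 b0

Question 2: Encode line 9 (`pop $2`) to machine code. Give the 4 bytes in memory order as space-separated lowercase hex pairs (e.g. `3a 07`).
00 00 00 f2

line 9 (pop): pack op=0x3c:6|rd=2:2|pad=0:24 = 0xf2000000; little→ 00 00 00 f2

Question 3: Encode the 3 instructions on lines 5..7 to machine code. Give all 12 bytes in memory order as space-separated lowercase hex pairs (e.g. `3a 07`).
line 5 (ldr): pack op=0xa:6|rd=2:2|rs=0:2|pad=0:22 = 0x2a000000; little→ 00 00 00 2a
line 6 (goto): pack op=0x32:6|imm=8:26 = 0xc8000008; little→ 08 00 00 c8
line 7 (goto): pack op=0x32:6|imm=4:26 = 0xc8000004; little→ 04 00 00 c8

00 00 00 2a 08 00 00 c8 04 00 00 c8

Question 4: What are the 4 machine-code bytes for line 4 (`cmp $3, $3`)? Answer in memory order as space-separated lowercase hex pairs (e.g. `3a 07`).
line 4 (cmp): pack op=0x3d:6|rd=3:2|rs=3:2|pad=0:22 = 0xf7c00000; little→ 00 00 c0 f7

00 00 c0 f7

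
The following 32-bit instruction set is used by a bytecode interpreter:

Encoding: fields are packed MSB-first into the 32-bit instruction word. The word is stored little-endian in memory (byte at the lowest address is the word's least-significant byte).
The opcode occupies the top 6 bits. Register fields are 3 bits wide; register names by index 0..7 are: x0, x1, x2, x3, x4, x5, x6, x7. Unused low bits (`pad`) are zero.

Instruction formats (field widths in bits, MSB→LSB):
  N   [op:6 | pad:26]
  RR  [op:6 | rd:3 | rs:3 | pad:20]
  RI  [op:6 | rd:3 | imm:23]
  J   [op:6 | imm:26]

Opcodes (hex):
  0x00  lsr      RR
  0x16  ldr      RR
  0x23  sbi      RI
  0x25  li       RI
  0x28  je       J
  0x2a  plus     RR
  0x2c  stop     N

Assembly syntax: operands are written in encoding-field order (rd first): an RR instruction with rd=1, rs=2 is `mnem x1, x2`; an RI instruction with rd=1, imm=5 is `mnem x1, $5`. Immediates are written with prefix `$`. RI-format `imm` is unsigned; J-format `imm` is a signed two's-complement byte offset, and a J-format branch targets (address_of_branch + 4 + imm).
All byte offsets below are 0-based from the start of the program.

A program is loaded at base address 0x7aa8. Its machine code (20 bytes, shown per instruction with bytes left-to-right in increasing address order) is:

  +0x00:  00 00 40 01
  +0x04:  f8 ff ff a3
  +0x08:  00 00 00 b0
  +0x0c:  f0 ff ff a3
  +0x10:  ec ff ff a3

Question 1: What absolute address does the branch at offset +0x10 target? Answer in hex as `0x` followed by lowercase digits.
0x7aa8

+0x10: ec ff ff a3 ⇒ word 0xa3ffffec (little)
  op=0xa3ffffec>>26=0x28 ⇒ je (J)
  imm@[25:0]=0x3ffffec (s26→-20) ⇒ $-20
  target = base 0x7aa8 + off 0x10 + 4 + imm -20 = 0x7aa8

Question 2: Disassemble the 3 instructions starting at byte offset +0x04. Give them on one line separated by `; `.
@+04  little-endian(f8 ff ff a3) = 0xa3fffff8
  opcode bits[31:26]=0x28: je/J
  [25:0] imm=67108856 (s26→-8) = $-8
@+08  little-endian(00 00 00 b0) = 0xb0000000
  opcode bits[31:26]=0x2c: stop/N
@+0c  little-endian(f0 ff ff a3) = 0xa3fffff0
  opcode bits[31:26]=0x28: je/J
  [25:0] imm=67108848 (s26→-16) = $-16

je $-8; stop; je $-16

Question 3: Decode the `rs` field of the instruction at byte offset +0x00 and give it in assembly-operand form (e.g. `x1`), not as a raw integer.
x4

@+00  little-endian(00 00 40 01) = 0x01400000
  op=0x01400000>>26=0x0 ⇒ lsr (RR)
  rd: (w>>23)&0x7=0x2 → x2
  rs: (w>>20)&0x7=0x4 → x4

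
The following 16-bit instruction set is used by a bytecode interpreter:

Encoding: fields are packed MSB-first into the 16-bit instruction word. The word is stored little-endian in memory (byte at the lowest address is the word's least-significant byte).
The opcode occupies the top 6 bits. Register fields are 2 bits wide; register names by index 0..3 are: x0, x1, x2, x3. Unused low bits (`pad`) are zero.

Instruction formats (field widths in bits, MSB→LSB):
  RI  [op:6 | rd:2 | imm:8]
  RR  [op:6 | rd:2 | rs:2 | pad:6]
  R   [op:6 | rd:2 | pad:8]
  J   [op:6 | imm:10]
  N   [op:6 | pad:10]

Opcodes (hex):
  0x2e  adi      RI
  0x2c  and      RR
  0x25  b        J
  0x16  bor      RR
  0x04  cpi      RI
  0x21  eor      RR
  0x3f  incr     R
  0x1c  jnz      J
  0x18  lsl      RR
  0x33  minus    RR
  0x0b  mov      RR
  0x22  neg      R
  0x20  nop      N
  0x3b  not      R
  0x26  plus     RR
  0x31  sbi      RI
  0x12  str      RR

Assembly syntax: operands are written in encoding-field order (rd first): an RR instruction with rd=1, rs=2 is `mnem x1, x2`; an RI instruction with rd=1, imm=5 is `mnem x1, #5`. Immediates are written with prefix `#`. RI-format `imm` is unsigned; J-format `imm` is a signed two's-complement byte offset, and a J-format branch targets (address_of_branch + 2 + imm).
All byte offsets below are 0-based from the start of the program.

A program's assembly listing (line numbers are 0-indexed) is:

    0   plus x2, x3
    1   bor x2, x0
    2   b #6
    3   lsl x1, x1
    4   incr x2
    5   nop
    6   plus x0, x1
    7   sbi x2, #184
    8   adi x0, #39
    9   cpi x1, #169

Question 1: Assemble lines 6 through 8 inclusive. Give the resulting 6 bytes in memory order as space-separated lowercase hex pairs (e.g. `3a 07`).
40 98 b8 c6 27 b8

6. plus fields op=0x26:6|rd=0:2|rs=1:2|pad=0:6 → word 9840h → 40 98
7. sbi fields op=0x31:6|rd=2:2|imm=184:8 → word c6b8h → b8 c6
8. adi fields op=0x2e:6|rd=0:2|imm=39:8 → word b827h → 27 b8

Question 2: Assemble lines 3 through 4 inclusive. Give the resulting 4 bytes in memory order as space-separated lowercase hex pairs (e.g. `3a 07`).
40 61 00 fe

3. lsl fields op=0x18:6|rd=1:2|rs=1:2|pad=0:6 → word 6140h → 40 61
4. incr fields op=0x3f:6|rd=2:2|pad=0:8 → word fe00h → 00 fe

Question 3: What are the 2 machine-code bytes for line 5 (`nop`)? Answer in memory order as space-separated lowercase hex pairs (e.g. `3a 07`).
5. nop fields op=0x20:6|pad=0:10 → word 8000h → 00 80

00 80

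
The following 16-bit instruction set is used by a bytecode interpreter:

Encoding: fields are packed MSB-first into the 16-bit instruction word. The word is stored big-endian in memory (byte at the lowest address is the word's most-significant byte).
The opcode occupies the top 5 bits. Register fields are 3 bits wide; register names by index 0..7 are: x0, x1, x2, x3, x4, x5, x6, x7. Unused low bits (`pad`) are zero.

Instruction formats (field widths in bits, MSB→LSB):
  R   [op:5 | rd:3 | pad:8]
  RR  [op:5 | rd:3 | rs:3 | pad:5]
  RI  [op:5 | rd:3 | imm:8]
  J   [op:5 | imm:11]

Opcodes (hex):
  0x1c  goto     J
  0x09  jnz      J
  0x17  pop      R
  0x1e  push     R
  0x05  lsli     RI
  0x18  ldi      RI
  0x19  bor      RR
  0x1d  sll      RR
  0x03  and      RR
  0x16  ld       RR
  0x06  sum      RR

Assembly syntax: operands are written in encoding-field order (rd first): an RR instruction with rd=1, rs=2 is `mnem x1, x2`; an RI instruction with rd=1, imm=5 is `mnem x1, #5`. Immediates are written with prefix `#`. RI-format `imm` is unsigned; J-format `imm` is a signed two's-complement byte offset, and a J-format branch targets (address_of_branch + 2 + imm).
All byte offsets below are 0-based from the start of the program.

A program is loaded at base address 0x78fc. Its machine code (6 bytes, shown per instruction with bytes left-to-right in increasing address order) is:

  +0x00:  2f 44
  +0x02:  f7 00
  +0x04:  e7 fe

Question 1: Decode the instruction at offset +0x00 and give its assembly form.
[00] 2f 44 → 0x2f44
  top 5b → 0x5 → lsli [RI]
  rd: (w>>8)&0x7=0x7 → x7
  imm: (w>>0)&0xff=0x44 → #68

lsli x7, #68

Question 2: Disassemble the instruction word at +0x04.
+0x04: e7 fe ⇒ word 0xe7fe (big)
  opcode bits[15:11]=0x1c: goto/J
  [10:0] imm=2046 (s11→-2) = #-2

goto #-2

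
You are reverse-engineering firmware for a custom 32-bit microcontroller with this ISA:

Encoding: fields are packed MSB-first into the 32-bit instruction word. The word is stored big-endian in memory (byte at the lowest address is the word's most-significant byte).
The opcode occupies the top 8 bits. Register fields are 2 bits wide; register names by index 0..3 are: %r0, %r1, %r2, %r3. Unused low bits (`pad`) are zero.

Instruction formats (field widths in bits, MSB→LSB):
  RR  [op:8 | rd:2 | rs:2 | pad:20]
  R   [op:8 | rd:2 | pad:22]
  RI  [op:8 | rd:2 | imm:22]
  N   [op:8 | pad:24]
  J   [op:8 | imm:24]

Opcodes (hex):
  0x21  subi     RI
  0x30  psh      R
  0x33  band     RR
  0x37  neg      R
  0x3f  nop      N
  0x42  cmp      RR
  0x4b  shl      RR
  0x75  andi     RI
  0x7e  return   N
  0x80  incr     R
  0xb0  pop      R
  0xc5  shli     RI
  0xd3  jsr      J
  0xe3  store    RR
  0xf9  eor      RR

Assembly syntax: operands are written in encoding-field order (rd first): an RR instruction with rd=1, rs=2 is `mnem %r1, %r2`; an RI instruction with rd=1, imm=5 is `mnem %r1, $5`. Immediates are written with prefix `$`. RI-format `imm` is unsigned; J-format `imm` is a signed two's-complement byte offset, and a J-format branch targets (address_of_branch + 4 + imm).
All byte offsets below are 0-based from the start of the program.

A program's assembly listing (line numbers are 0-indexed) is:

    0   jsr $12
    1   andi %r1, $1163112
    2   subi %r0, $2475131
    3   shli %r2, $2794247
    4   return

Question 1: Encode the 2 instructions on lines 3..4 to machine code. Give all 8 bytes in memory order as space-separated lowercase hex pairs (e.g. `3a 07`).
c5 aa a3 07 7e 00 00 00

line 3 (shli): pack op=0xc5:8|rd=2:2|imm=2794247:22 = 0xc5aaa307; big→ c5 aa a3 07
line 4 (return): pack op=0x7e:8|pad=0:24 = 0x7e000000; big→ 7e 00 00 00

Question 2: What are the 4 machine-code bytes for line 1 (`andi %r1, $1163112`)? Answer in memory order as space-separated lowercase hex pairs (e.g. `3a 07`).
L1: andi op=0x75:8|rd=1:2|imm=1163112:22 ⇒ 0x7551bf68 ⇒ big 75 51 bf 68

75 51 bf 68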